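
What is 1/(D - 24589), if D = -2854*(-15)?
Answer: 1/18221 ≈ 5.4882e-5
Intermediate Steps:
D = 42810
1/(D - 24589) = 1/(42810 - 24589) = 1/18221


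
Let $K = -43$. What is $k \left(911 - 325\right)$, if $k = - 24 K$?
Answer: $604752$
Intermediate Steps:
$k = 1032$ ($k = \left(-24\right) \left(-43\right) = 1032$)
$k \left(911 - 325\right) = 1032 \left(911 - 325\right) = 1032 \cdot 586 = 604752$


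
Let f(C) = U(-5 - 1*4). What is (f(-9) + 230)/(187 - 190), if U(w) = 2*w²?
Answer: -392/3 ≈ -130.67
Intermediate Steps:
f(C) = 162 (f(C) = 2*(-5 - 1*4)² = 2*(-5 - 4)² = 2*(-9)² = 2*81 = 162)
(f(-9) + 230)/(187 - 190) = (162 + 230)/(187 - 190) = 392/(-3) = 392*(-⅓) = -392/3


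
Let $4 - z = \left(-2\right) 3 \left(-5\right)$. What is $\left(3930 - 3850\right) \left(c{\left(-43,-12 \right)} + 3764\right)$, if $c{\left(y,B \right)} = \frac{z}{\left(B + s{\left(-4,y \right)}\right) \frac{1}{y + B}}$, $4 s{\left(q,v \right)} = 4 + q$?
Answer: $\frac{874760}{3} \approx 2.9159 \cdot 10^{5}$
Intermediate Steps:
$s{\left(q,v \right)} = 1 + \frac{q}{4}$ ($s{\left(q,v \right)} = \frac{4 + q}{4} = 1 + \frac{q}{4}$)
$z = -26$ ($z = 4 - \left(-2\right) 3 \left(-5\right) = 4 - \left(-6\right) \left(-5\right) = 4 - 30 = -26$)
$c{\left(y,B \right)} = - \frac{26 \left(B + y\right)}{B}$ ($c{\left(y,B \right)} = - \frac{26}{\left(B + \left(1 + \frac{1}{4} \left(-4\right)\right)\right) \frac{1}{y + B}} = - \frac{26}{\left(B + \left(1 - 1\right)\right) \frac{1}{B + y}} = - \frac{26}{\left(B + 0\right) \frac{1}{B + y}} = - \frac{26}{B \frac{1}{B + y}} = - 26 \frac{B + y}{B} = - \frac{26 \left(B + y\right)}{B}$)
$\left(3930 - 3850\right) \left(c{\left(-43,-12 \right)} + 3764\right) = \left(3930 - 3850\right) \left(\left(-26 - - \frac{1118}{-12}\right) + 3764\right) = 80 \left(\left(-26 - \left(-1118\right) \left(- \frac{1}{12}\right)\right) + 3764\right) = 80 \left(\left(-26 - \frac{559}{6}\right) + 3764\right) = 80 \left(- \frac{715}{6} + 3764\right) = 80 \cdot \frac{21869}{6} = \frac{874760}{3}$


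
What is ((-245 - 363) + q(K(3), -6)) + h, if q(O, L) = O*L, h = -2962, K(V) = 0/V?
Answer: -3570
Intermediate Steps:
K(V) = 0
q(O, L) = L*O
((-245 - 363) + q(K(3), -6)) + h = ((-245 - 363) - 6*0) - 2962 = (-608 + 0) - 2962 = -608 - 2962 = -3570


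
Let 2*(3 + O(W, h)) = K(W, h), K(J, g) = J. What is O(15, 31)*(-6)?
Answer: -27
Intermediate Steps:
O(W, h) = -3 + W/2
O(15, 31)*(-6) = (-3 + (½)*15)*(-6) = (-3 + 15/2)*(-6) = (9/2)*(-6) = -27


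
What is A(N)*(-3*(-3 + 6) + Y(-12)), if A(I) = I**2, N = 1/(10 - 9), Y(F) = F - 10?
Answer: -31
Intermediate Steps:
Y(F) = -10 + F
N = 1 (N = 1/1 = 1)
A(N)*(-3*(-3 + 6) + Y(-12)) = 1**2*(-3*(-3 + 6) + (-10 - 12)) = 1*(-3*3 - 22) = 1*(-9 - 22) = 1*(-31) = -31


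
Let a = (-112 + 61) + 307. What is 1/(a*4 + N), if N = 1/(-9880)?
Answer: 9880/10117119 ≈ 0.00097656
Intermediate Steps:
N = -1/9880 ≈ -0.00010121
a = 256 (a = -51 + 307 = 256)
1/(a*4 + N) = 1/(256*4 - 1/9880) = 1/(1024 - 1/9880) = 1/(10117119/9880) = 9880/10117119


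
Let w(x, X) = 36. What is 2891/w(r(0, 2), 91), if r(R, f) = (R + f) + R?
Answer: 2891/36 ≈ 80.306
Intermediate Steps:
r(R, f) = f + 2*R
2891/w(r(0, 2), 91) = 2891/36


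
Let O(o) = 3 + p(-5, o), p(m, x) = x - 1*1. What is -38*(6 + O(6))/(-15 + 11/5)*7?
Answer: 4655/16 ≈ 290.94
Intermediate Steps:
p(m, x) = -1 + x (p(m, x) = x - 1 = -1 + x)
O(o) = 2 + o (O(o) = 3 + (-1 + o) = 2 + o)
-38*(6 + O(6))/(-15 + 11/5)*7 = -38*(6 + (2 + 6))/(-15 + 11/5)*7 = -38*(6 + 8)/(-15 + 11*(⅕))*7 = -532/(-15 + 11/5)*7 = -532/(-64/5)*7 = -532*(-5)/64*7 = -38*(-35/32)*7 = (665/16)*7 = 4655/16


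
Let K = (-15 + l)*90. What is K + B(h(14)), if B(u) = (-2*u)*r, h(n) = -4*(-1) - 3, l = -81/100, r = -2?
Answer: -14189/10 ≈ -1418.9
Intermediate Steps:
l = -81/100 (l = -81*1/100 = -81/100 ≈ -0.81000)
h(n) = 1 (h(n) = 4 - 3 = 1)
B(u) = 4*u (B(u) = -2*u*(-2) = 4*u)
K = -14229/10 (K = (-15 - 81/100)*90 = -1581/100*90 = -14229/10 ≈ -1422.9)
K + B(h(14)) = -14229/10 + 4*1 = -14229/10 + 4 = -14189/10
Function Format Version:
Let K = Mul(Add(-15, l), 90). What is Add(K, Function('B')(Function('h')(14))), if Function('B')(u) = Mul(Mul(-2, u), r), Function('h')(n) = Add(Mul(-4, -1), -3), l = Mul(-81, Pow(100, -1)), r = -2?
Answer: Rational(-14189, 10) ≈ -1418.9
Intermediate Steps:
l = Rational(-81, 100) (l = Mul(-81, Rational(1, 100)) = Rational(-81, 100) ≈ -0.81000)
Function('h')(n) = 1 (Function('h')(n) = Add(4, -3) = 1)
Function('B')(u) = Mul(4, u) (Function('B')(u) = Mul(Mul(-2, u), -2) = Mul(4, u))
K = Rational(-14229, 10) (K = Mul(Add(-15, Rational(-81, 100)), 90) = Mul(Rational(-1581, 100), 90) = Rational(-14229, 10) ≈ -1422.9)
Add(K, Function('B')(Function('h')(14))) = Add(Rational(-14229, 10), Mul(4, 1)) = Add(Rational(-14229, 10), 4) = Rational(-14189, 10)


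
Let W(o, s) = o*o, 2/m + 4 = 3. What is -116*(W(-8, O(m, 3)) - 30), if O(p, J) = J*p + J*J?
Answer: -3944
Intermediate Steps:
m = -2 (m = 2/(-4 + 3) = 2/(-1) = 2*(-1) = -2)
O(p, J) = J² + J*p (O(p, J) = J*p + J² = J² + J*p)
W(o, s) = o²
-116*(W(-8, O(m, 3)) - 30) = -116*((-8)² - 30) = -116*(64 - 30) = -116*34 = -3944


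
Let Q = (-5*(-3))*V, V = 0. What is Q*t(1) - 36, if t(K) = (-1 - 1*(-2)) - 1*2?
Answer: -36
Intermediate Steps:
t(K) = -1 (t(K) = (-1 + 2) - 2 = 1 - 2 = -1)
Q = 0 (Q = -5*(-3)*0 = 15*0 = 0)
Q*t(1) - 36 = 0*(-1) - 36 = 0 - 36 = -36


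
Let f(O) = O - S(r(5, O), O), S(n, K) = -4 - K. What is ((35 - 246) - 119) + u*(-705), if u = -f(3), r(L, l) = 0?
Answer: 6720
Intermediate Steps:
f(O) = 4 + 2*O (f(O) = O - (-4 - O) = O + (4 + O) = 4 + 2*O)
u = -10 (u = -(4 + 2*3) = -(4 + 6) = -1*10 = -10)
((35 - 246) - 119) + u*(-705) = ((35 - 246) - 119) - 10*(-705) = (-211 - 119) + 7050 = -330 + 7050 = 6720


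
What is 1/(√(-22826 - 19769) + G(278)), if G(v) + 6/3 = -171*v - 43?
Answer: -47583/2264184484 - I*√42595/2264184484 ≈ -2.1016e-5 - 9.1152e-8*I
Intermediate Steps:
G(v) = -45 - 171*v (G(v) = -2 + (-171*v - 43) = -2 + (-43 - 171*v) = -45 - 171*v)
1/(√(-22826 - 19769) + G(278)) = 1/(√(-22826 - 19769) + (-45 - 171*278)) = 1/(√(-42595) + (-45 - 47538)) = 1/(I*√42595 - 47583) = 1/(-47583 + I*√42595)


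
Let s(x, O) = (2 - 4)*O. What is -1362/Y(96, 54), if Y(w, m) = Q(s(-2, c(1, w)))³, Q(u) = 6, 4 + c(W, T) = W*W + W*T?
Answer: -227/36 ≈ -6.3056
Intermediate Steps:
c(W, T) = -4 + W² + T*W (c(W, T) = -4 + (W*W + W*T) = -4 + (W² + T*W) = -4 + W² + T*W)
s(x, O) = -2*O
Y(w, m) = 216 (Y(w, m) = 6³ = 216)
-1362/Y(96, 54) = -1362/216 = -1362*1/216 = -227/36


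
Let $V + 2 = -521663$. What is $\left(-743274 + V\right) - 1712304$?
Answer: $-2977243$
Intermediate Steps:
$V = -521665$ ($V = -2 - 521663 = -521665$)
$\left(-743274 + V\right) - 1712304 = \left(-743274 - 521665\right) - 1712304 = -1264939 - 1712304 = -2977243$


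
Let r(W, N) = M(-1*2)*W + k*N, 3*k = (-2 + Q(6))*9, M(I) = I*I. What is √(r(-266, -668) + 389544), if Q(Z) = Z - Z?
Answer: 2*√98122 ≈ 626.49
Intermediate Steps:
Q(Z) = 0
M(I) = I²
k = -6 (k = ((-2 + 0)*9)/3 = (-2*9)/3 = (⅓)*(-18) = -6)
r(W, N) = -6*N + 4*W (r(W, N) = (-1*2)²*W - 6*N = (-2)²*W - 6*N = 4*W - 6*N = -6*N + 4*W)
√(r(-266, -668) + 389544) = √((-6*(-668) + 4*(-266)) + 389544) = √((4008 - 1064) + 389544) = √(2944 + 389544) = √392488 = 2*√98122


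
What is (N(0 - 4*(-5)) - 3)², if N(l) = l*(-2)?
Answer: 1849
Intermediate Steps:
N(l) = -2*l
(N(0 - 4*(-5)) - 3)² = (-2*(0 - 4*(-5)) - 3)² = (-2*(0 + 20) - 3)² = (-2*20 - 3)² = (-40 - 3)² = (-43)² = 1849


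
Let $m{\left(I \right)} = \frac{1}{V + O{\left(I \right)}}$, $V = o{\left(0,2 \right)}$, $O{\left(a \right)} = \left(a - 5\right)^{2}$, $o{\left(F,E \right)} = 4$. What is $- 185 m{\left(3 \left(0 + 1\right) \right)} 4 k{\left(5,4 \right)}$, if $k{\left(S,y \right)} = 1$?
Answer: $- \frac{185}{2} \approx -92.5$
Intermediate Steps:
$O{\left(a \right)} = \left(-5 + a\right)^{2}$
$V = 4$
$m{\left(I \right)} = \frac{1}{4 + \left(-5 + I\right)^{2}}$
$- 185 m{\left(3 \left(0 + 1\right) \right)} 4 k{\left(5,4 \right)} = - 185 \frac{1}{4 + \left(-5 + 3 \left(0 + 1\right)\right)^{2}} \cdot 4 \cdot 1 = - 185 \frac{1}{4 + \left(-5 + 3 \cdot 1\right)^{2}} \cdot 4 \cdot 1 = - 185 \frac{1}{4 + \left(-5 + 3\right)^{2}} \cdot 4 \cdot 1 = - 185 \frac{1}{4 + \left(-2\right)^{2}} \cdot 4 \cdot 1 = - 185 \frac{1}{4 + 4} \cdot 4 \cdot 1 = - 185 \cdot \frac{1}{8} \cdot 4 \cdot 1 = - 185 \cdot \frac{1}{2} \cdot 1 = \left(-185\right) \frac{1}{2} = - \frac{185}{2}$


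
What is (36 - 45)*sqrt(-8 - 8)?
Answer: -36*I ≈ -36.0*I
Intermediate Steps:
(36 - 45)*sqrt(-8 - 8) = -36*I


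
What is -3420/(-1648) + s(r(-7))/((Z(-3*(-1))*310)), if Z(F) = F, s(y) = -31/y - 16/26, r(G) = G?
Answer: 36250807/17433780 ≈ 2.0793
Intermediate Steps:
s(y) = -8/13 - 31/y (s(y) = -31/y - 16*1/26 = -31/y - 8/13 = -8/13 - 31/y)
-3420/(-1648) + s(r(-7))/((Z(-3*(-1))*310)) = -3420/(-1648) + (-8/13 - 31/(-7))/((-3*(-1)*310)) = -3420*(-1/1648) + (-8/13 - 31*(-⅐))/((3*310)) = 855/412 + (-8/13 + 31/7)/930 = 855/412 + (347/91)*(1/930) = 855/412 + 347/84630 = 36250807/17433780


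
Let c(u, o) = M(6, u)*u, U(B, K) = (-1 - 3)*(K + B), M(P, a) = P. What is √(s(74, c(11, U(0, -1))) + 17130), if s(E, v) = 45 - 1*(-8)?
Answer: √17183 ≈ 131.08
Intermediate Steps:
U(B, K) = -4*B - 4*K (U(B, K) = -4*(B + K) = -4*B - 4*K)
c(u, o) = 6*u
s(E, v) = 53 (s(E, v) = 45 + 8 = 53)
√(s(74, c(11, U(0, -1))) + 17130) = √(53 + 17130) = √17183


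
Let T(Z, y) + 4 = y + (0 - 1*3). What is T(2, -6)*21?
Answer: -273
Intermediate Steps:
T(Z, y) = -7 + y (T(Z, y) = -4 + (y + (0 - 1*3)) = -4 + (y + (0 - 3)) = -4 + (y - 3) = -4 + (-3 + y) = -7 + y)
T(2, -6)*21 = (-7 - 6)*21 = -13*21 = -273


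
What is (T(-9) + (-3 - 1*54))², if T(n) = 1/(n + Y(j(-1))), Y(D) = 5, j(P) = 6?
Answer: 52441/16 ≈ 3277.6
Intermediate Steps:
T(n) = 1/(5 + n) (T(n) = 1/(n + 5) = 1/(5 + n))
(T(-9) + (-3 - 1*54))² = (1/(5 - 9) + (-3 - 1*54))² = (1/(-4) + (-3 - 54))² = (-¼ - 57)² = (-229/4)² = 52441/16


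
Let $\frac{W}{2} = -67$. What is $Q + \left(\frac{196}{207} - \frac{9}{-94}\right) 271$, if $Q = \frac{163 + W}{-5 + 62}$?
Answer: $\frac{104645857}{369702} \approx 283.05$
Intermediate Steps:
$W = -134$ ($W = 2 \left(-67\right) = -134$)
$Q = \frac{29}{57}$ ($Q = \frac{163 - 134}{-5 + 62} = \frac{29}{57} \approx 0.50877$)
$Q + \left(\frac{196}{207} - \frac{9}{-94}\right) 271 = \frac{29}{57} + \left(\frac{196}{207} - \frac{9}{-94}\right) 271 = \frac{29}{57} + \left(196 \cdot \frac{1}{207} - - \frac{9}{94}\right) 271 = \frac{29}{57} + \left(\frac{196}{207} + \frac{9}{94}\right) 271 = \frac{29}{57} + \frac{20287}{19458} \cdot 271 = \frac{29}{57} + \frac{5497777}{19458} = \frac{104645857}{369702}$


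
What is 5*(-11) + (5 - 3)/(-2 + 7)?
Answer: -273/5 ≈ -54.600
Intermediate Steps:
5*(-11) + (5 - 3)/(-2 + 7) = -55 + 2/5 = -273/5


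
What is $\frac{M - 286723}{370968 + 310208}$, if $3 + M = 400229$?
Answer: $\frac{113503}{681176} \approx 0.16663$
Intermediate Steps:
$M = 400226$ ($M = -3 + 400229 = 400226$)
$\frac{M - 286723}{370968 + 310208} = \frac{400226 - 286723}{370968 + 310208} = \frac{113503}{681176}$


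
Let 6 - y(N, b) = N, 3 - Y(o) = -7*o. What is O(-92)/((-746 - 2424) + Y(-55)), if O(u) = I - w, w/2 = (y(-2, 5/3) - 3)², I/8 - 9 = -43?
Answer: 161/1776 ≈ 0.090653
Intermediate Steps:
I = -272 (I = 72 + 8*(-43) = 72 - 344 = -272)
Y(o) = 3 + 7*o (Y(o) = 3 - (-7)*o = 3 + 7*o)
y(N, b) = 6 - N
w = 50 (w = 2*((6 - 1*(-2)) - 3)² = 2*((6 + 2) - 3)² = 2*(8 - 3)² = 2*5² = 2*25 = 50)
O(u) = -322 (O(u) = -272 - 1*50 = -272 - 50 = -322)
O(-92)/((-746 - 2424) + Y(-55)) = -322/((-746 - 2424) + (3 + 7*(-55))) = -322/(-3170 + (3 - 385)) = -322/(-3170 - 382) = -322/(-3552) = -322*(-1/3552) = 161/1776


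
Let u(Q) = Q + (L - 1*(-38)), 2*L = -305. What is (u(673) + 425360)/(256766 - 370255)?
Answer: -851837/226978 ≈ -3.7529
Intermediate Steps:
L = -305/2 (L = (½)*(-305) = -305/2 ≈ -152.50)
u(Q) = -229/2 + Q (u(Q) = Q + (-305/2 - 1*(-38)) = Q + (-305/2 + 38) = Q - 229/2 = -229/2 + Q)
(u(673) + 425360)/(256766 - 370255) = ((-229/2 + 673) + 425360)/(256766 - 370255) = (1117/2 + 425360)/(-113489) = (851837/2)*(-1/113489) = -851837/226978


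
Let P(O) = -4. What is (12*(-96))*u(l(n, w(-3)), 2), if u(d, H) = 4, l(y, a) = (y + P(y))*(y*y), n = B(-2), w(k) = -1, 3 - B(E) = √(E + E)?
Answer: -4608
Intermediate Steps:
B(E) = 3 - √2*√E (B(E) = 3 - √(E + E) = 3 - √(2*E) = 3 - √2*√E)
n = 3 - 2*I (n = 3 - √2*√(-2) = 3 - √2*I*√2 = 3 - 2*I ≈ 3.0 - 2.0*I)
l(y, a) = y²*(-4 + y) (l(y, a) = (y - 4)*(y*y) = (-4 + y)*y² = y²*(-4 + y))
(12*(-96))*u(l(n, w(-3)), 2) = (12*(-96))*4 = -1152*4 = -4608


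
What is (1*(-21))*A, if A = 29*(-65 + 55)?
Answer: 6090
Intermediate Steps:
A = -290 (A = 29*(-10) = -290)
(1*(-21))*A = (1*(-21))*(-290) = -21*(-290) = 6090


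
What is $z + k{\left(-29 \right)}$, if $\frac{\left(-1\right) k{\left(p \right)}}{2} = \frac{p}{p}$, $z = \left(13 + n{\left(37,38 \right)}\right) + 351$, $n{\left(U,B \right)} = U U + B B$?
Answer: $3175$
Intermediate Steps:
$n{\left(U,B \right)} = B^{2} + U^{2}$ ($n{\left(U,B \right)} = U^{2} + B^{2} = B^{2} + U^{2}$)
$z = 3177$ ($z = \left(13 + \left(38^{2} + 37^{2}\right)\right) + 351 = \left(13 + \left(1444 + 1369\right)\right) + 351 = \left(13 + 2813\right) + 351 = 2826 + 351 = 3177$)
$k{\left(p \right)} = -2$ ($k{\left(p \right)} = - 2 \frac{p}{p} = \left(-2\right) 1 = -2$)
$z + k{\left(-29 \right)} = 3177 - 2 = 3175$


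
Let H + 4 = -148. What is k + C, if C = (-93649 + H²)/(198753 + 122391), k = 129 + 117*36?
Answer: 464671853/107048 ≈ 4340.8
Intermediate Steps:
H = -152 (H = -4 - 148 = -152)
k = 4341 (k = 129 + 4212 = 4341)
C = -23515/107048 (C = (-93649 + (-152)²)/(198753 + 122391) = (-93649 + 23104)/321144 = -70545*1/321144 = -23515/107048 ≈ -0.21967)
k + C = 4341 - 23515/107048 = 464671853/107048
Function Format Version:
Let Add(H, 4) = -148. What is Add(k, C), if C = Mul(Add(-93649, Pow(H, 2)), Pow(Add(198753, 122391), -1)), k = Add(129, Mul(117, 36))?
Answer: Rational(464671853, 107048) ≈ 4340.8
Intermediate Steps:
H = -152 (H = Add(-4, -148) = -152)
k = 4341 (k = Add(129, 4212) = 4341)
C = Rational(-23515, 107048) (C = Mul(Add(-93649, Pow(-152, 2)), Pow(Add(198753, 122391), -1)) = Mul(Add(-93649, 23104), Pow(321144, -1)) = Mul(-70545, Rational(1, 321144)) = Rational(-23515, 107048) ≈ -0.21967)
Add(k, C) = Add(4341, Rational(-23515, 107048)) = Rational(464671853, 107048)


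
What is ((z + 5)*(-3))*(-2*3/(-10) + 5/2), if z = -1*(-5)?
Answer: -93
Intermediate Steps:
z = 5
((z + 5)*(-3))*(-2*3/(-10) + 5/2) = ((5 + 5)*(-3))*(-2*3/(-10) + 5/2) = (10*(-3))*(-6*(-1/10) + 5*(1/2)) = -30*(3/5 + 5/2) = -30*31/10 = -93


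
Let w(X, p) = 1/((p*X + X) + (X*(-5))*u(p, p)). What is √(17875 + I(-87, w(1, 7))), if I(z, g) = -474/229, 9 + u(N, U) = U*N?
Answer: √937274329/229 ≈ 133.69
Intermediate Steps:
u(N, U) = -9 + N*U (u(N, U) = -9 + U*N = -9 + N*U)
w(X, p) = 1/(X + X*p - 5*X*(-9 + p²)) (w(X, p) = 1/((p*X + X) + (X*(-5))*(-9 + p*p)) = 1/((X*p + X) + (-5*X)*(-9 + p²)) = 1/((X + X*p) - 5*X*(-9 + p²)) = 1/(X + X*p - 5*X*(-9 + p²)))
I(z, g) = -474/229 (I(z, g) = -474*1/229 = -474/229)
√(17875 + I(-87, w(1, 7))) = √(17875 - 474/229) = √(4092901/229) = √937274329/229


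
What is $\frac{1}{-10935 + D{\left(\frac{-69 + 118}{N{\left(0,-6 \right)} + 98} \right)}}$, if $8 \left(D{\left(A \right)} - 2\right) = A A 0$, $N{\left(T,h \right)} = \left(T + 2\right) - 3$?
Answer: $- \frac{1}{10933} \approx -9.1466 \cdot 10^{-5}$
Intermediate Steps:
$N{\left(T,h \right)} = -1 + T$ ($N{\left(T,h \right)} = \left(2 + T\right) - 3 = -1 + T$)
$D{\left(A \right)} = 2$ ($D{\left(A \right)} = 2 + \frac{A A 0}{8} = 2 + \frac{A^{2} \cdot 0}{8} = 2 + \frac{1}{8} \cdot 0 = 2 + 0 = 2$)
$\frac{1}{-10935 + D{\left(\frac{-69 + 118}{N{\left(0,-6 \right)} + 98} \right)}} = \frac{1}{-10935 + 2} = \frac{1}{-10933} = - \frac{1}{10933}$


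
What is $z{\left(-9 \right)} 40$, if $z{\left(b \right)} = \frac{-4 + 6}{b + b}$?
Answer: $- \frac{40}{9} \approx -4.4444$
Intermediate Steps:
$z{\left(b \right)} = \frac{1}{b}$ ($z{\left(b \right)} = \frac{2}{2 b} = 2 \frac{1}{2 b} = \frac{1}{b}$)
$z{\left(-9 \right)} 40 = \frac{1}{-9} \cdot 40 = \left(- \frac{1}{9}\right) 40 = - \frac{40}{9}$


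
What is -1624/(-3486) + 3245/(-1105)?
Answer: -135965/55029 ≈ -2.4708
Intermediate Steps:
-1624/(-3486) + 3245/(-1105) = -1624*(-1/3486) + 3245*(-1/1105) = 116/249 - 649/221 = -135965/55029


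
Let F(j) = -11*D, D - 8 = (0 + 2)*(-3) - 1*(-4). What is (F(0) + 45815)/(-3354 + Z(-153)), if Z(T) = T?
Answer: -45749/3507 ≈ -13.045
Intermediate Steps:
D = 6 (D = 8 + ((0 + 2)*(-3) - 1*(-4)) = 8 + (2*(-3) + 4) = 8 + (-6 + 4) = 8 - 2 = 6)
F(j) = -66 (F(j) = -11*6 = -66)
(F(0) + 45815)/(-3354 + Z(-153)) = (-66 + 45815)/(-3354 - 153) = 45749/(-3507) = 45749*(-1/3507) = -45749/3507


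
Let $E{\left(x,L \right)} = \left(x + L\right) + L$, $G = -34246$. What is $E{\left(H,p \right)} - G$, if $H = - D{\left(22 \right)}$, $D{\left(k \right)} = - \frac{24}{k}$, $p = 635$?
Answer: $\frac{390688}{11} \approx 35517.0$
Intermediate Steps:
$H = \frac{12}{11}$ ($H = - \frac{-24}{22} = \left(-1\right) \left(- \frac{12}{11}\right) = \frac{12}{11} \approx 1.0909$)
$E{\left(x,L \right)} = x + 2 L$ ($E{\left(x,L \right)} = \left(L + x\right) + L = x + 2 L$)
$E{\left(H,p \right)} - G = \left(\frac{12}{11} + 2 \cdot 635\right) - -34246 = \left(\frac{12}{11} + 1270\right) + 34246 = \frac{13982}{11} + 34246 = \frac{390688}{11}$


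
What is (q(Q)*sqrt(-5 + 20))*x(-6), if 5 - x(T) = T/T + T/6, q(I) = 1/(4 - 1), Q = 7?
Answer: 5*sqrt(15)/3 ≈ 6.4550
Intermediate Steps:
q(I) = 1/3
x(T) = 4 - T/6 (x(T) = 5 - (T/T + T/6) = 5 - (1 + T*(1/6)) = 5 - (1 + T/6) = 5 + (-1 - T/6) = 4 - T/6)
(q(Q)*sqrt(-5 + 20))*x(-6) = (sqrt(-5 + 20)/3)*(4 - 1/6*(-6)) = (sqrt(15)/3)*(4 + 1) = (sqrt(15)/3)*5 = 5*sqrt(15)/3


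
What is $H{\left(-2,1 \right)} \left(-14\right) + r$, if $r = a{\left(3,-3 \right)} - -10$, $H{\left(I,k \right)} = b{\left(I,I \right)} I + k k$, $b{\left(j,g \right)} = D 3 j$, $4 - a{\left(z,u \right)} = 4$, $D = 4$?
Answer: $-676$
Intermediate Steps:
$a{\left(z,u \right)} = 0$ ($a{\left(z,u \right)} = 4 - 4 = 0$)
$b{\left(j,g \right)} = 12 j$ ($b{\left(j,g \right)} = 4 \cdot 3 j = 12 j$)
$H{\left(I,k \right)} = k^{2} + 12 I^{2}$ ($H{\left(I,k \right)} = 12 I I + k k = 12 I^{2} + k^{2} = k^{2} + 12 I^{2}$)
$r = 10$ ($r = 0 - -10 = 0 + 10 = 10$)
$H{\left(-2,1 \right)} \left(-14\right) + r = \left(1^{2} + 12 \left(-2\right)^{2}\right) \left(-14\right) + 10 = \left(1 + 12 \cdot 4\right) \left(-14\right) + 10 = \left(1 + 48\right) \left(-14\right) + 10 = 49 \left(-14\right) + 10 = -686 + 10 = -676$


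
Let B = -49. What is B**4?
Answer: 5764801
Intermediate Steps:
B**4 = (-49)**4 = 5764801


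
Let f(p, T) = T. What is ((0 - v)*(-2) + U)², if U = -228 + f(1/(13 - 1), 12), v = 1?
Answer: 45796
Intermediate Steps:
U = -216 (U = -228 + 12 = -216)
((0 - v)*(-2) + U)² = ((0 - 1*1)*(-2) - 216)² = ((0 - 1)*(-2) - 216)² = (-1*(-2) - 216)² = (2 - 216)² = (-214)² = 45796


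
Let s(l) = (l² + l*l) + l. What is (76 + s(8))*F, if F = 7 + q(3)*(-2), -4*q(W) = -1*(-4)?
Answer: 1908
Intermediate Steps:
q(W) = -1 (q(W) = -(-1)*(-4)/4 = -¼*4 = -1)
s(l) = l + 2*l² (s(l) = (l² + l²) + l = 2*l² + l = l + 2*l²)
F = 9 (F = 7 - 1*(-2) = 7 + 2 = 9)
(76 + s(8))*F = (76 + 8*(1 + 2*8))*9 = (76 + 8*(1 + 16))*9 = (76 + 8*17)*9 = (76 + 136)*9 = 212*9 = 1908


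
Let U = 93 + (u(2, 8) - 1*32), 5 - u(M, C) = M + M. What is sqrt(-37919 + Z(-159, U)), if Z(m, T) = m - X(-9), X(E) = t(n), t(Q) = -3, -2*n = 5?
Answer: 5*I*sqrt(1523) ≈ 195.13*I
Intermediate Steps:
n = -5/2 (n = -1/2*5 = -5/2 ≈ -2.5000)
u(M, C) = 5 - 2*M (u(M, C) = 5 - (M + M) = 5 - 2*M)
X(E) = -3
U = 62 (U = 93 + ((5 - 2*2) - 1*32) = 93 + ((5 - 4) - 32) = 93 + (1 - 32) = 93 - 31 = 62)
Z(m, T) = 3 + m (Z(m, T) = m - 1*(-3) = m + 3 = 3 + m)
sqrt(-37919 + Z(-159, U)) = sqrt(-37919 + (3 - 159)) = sqrt(-37919 - 156) = sqrt(-38075) = 5*I*sqrt(1523)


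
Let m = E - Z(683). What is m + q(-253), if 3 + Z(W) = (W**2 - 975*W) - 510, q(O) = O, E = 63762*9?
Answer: 773554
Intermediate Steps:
E = 573858
Z(W) = -513 + W**2 - 975*W (Z(W) = -3 + ((W**2 - 975*W) - 510) = -3 + (-510 + W**2 - 975*W) = -513 + W**2 - 975*W)
m = 773807 (m = 573858 - (-513 + 683**2 - 975*683) = 573858 - (-513 + 466489 - 665925) = 573858 - 1*(-199949) = 573858 + 199949 = 773807)
m + q(-253) = 773807 - 253 = 773554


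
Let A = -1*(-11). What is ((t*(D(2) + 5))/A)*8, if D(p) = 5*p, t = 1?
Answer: 120/11 ≈ 10.909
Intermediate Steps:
A = 11
((t*(D(2) + 5))/A)*8 = ((1*(5*2 + 5))/11)*8 = ((1*(10 + 5))/11)*8 = ((1*15)/11)*8 = ((1/11)*15)*8 = (15/11)*8 = 120/11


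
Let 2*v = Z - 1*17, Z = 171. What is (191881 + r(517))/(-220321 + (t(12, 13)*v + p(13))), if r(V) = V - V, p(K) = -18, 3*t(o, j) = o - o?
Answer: -191881/220339 ≈ -0.87084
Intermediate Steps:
t(o, j) = 0 (t(o, j) = (o - o)/3 = (1/3)*0 = 0)
r(V) = 0
v = 77 (v = (171 - 1*17)/2 = (171 - 17)/2 = (1/2)*154 = 77)
(191881 + r(517))/(-220321 + (t(12, 13)*v + p(13))) = (191881 + 0)/(-220321 + (0*77 - 18)) = 191881/(-220321 + (0 - 18)) = 191881/(-220321 - 18) = 191881/(-220339) = 191881*(-1/220339) = -191881/220339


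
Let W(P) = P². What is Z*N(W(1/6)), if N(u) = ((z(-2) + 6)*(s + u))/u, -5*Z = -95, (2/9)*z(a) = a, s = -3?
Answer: 6099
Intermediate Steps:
z(a) = 9*a/2
Z = 19 (Z = -⅕*(-95) = 19)
N(u) = (9 - 3*u)/u (N(u) = (((9/2)*(-2) + 6)*(-3 + u))/u = ((-9 + 6)*(-3 + u))/u = (-3*(-3 + u))/u = (9 - 3*u)/u)
Z*N(W(1/6)) = 19*(-3 + 9/((1/6)²)) = 19*(-3 + 9/((⅙)²)) = 19*(-3 + 9/(1/36)) = 19*(-3 + 9*36) = 19*(-3 + 324) = 19*321 = 6099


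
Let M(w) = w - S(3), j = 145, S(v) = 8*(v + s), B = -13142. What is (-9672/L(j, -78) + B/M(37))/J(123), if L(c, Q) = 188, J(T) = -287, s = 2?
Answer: -610420/40467 ≈ -15.084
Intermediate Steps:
S(v) = 16 + 8*v (S(v) = 8*(v + 2) = 8*(2 + v) = 16 + 8*v)
M(w) = -40 + w (M(w) = w - (16 + 8*3) = w - (16 + 24) = w - 1*40 = w - 40 = -40 + w)
(-9672/L(j, -78) + B/M(37))/J(123) = (-9672/188 - 13142/(-40 + 37))/(-287) = (-9672*1/188 - 13142/(-3))*(-1/287) = (-2418/47 - 13142*(-⅓))*(-1/287) = (-2418/47 + 13142/3)*(-1/287) = (610420/141)*(-1/287) = -610420/40467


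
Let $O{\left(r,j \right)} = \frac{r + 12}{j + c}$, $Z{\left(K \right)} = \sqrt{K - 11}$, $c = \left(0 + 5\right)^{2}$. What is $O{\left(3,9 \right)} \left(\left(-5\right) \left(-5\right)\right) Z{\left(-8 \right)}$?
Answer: $\frac{375 i \sqrt{19}}{34} \approx 48.076 i$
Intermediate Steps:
$c = 25$ ($c = 5^{2} = 25$)
$Z{\left(K \right)} = \sqrt{-11 + K}$
$O{\left(r,j \right)} = \frac{12 + r}{25 + j}$ ($O{\left(r,j \right)} = \frac{r + 12}{j + 25} = \frac{12 + r}{25 + j}$)
$O{\left(3,9 \right)} \left(\left(-5\right) \left(-5\right)\right) Z{\left(-8 \right)} = \frac{12 + 3}{25 + 9} \left(\left(-5\right) \left(-5\right)\right) \sqrt{-11 - 8} = \frac{1}{34} \cdot 15 \cdot 25 \sqrt{-19} = \frac{1}{34} \cdot 15 \cdot 25 i \sqrt{19} = \frac{15}{34} \cdot 25 i \sqrt{19} = \frac{375 i \sqrt{19}}{34}$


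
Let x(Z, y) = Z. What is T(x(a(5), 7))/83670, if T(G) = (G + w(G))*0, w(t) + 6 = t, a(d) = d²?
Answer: 0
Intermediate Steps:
w(t) = -6 + t
T(G) = 0 (T(G) = (G + (-6 + G))*0 = (-6 + 2*G)*0 = 0)
T(x(a(5), 7))/83670 = 0/83670 = 0*(1/83670) = 0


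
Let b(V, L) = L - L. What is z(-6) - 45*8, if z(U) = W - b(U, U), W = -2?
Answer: -362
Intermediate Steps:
b(V, L) = 0
z(U) = -2 (z(U) = -2 - 1*0 = -2 + 0 = -2)
z(-6) - 45*8 = -2 - 45*8 = -2 - 360 = -362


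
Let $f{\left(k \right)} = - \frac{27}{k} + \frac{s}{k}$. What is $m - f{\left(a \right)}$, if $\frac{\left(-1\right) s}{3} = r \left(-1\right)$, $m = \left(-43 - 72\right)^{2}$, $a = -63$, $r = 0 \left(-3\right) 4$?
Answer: $\frac{92572}{7} \approx 13225.0$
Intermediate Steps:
$r = 0$ ($r = 0 \cdot 4 = 0$)
$m = 13225$ ($m = \left(-115\right)^{2} = 13225$)
$s = 0$ ($s = - 3 \cdot 0 \left(-1\right) = \left(-3\right) 0 = 0$)
$f{\left(k \right)} = - \frac{27}{k}$ ($f{\left(k \right)} = - \frac{27}{k} + \frac{0}{k} = - \frac{27}{k} + 0 = - \frac{27}{k}$)
$m - f{\left(a \right)} = 13225 - - \frac{27}{-63} = 13225 - \left(-27\right) \left(- \frac{1}{63}\right) = 13225 - \frac{3}{7} = \frac{92572}{7}$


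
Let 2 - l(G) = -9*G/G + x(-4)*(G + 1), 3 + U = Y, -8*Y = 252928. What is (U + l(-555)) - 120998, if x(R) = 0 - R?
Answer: -150390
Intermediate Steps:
Y = -31616 (Y = -⅛*252928 = -31616)
x(R) = -R
U = -31619 (U = -3 - 31616 = -31619)
l(G) = 7 - 4*G (l(G) = 2 - (-9*G/G + (-1*(-4))*(G + 1)) = 2 - (-9*1 + 4*(1 + G)) = 2 - (-9 + (4 + 4*G)) = 2 - (-5 + 4*G) = 2 + (5 - 4*G) = 7 - 4*G)
(U + l(-555)) - 120998 = (-31619 + (7 - 4*(-555))) - 120998 = (-31619 + (7 + 2220)) - 120998 = (-31619 + 2227) - 120998 = -29392 - 120998 = -150390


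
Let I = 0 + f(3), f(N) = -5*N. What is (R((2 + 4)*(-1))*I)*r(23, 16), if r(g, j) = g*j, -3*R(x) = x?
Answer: -11040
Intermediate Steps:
R(x) = -x/3
I = -15 (I = 0 - 5*3 = 0 - 15 = -15)
(R((2 + 4)*(-1))*I)*r(23, 16) = (-(2 + 4)*(-1)/3*(-15))*(23*16) = (-2*(-1)*(-15))*368 = (-⅓*(-6)*(-15))*368 = (2*(-15))*368 = -30*368 = -11040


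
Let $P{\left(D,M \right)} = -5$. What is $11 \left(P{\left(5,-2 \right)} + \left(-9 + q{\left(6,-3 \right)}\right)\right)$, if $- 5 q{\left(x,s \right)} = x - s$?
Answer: $- \frac{869}{5} \approx -173.8$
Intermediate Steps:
$q{\left(x,s \right)} = - \frac{x}{5} + \frac{s}{5}$ ($q{\left(x,s \right)} = - \frac{x - s}{5} = - \frac{x}{5} + \frac{s}{5}$)
$11 \left(P{\left(5,-2 \right)} + \left(-9 + q{\left(6,-3 \right)}\right)\right) = 11 \left(-5 + \left(-9 + \left(\left(- \frac{1}{5}\right) 6 + \frac{1}{5} \left(-3\right)\right)\right)\right) = 11 \left(-5 - \frac{54}{5}\right) = 11 \left(- \frac{79}{5}\right) = - \frac{869}{5}$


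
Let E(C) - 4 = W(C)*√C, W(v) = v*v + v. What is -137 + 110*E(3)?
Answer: 303 + 1320*√3 ≈ 2589.3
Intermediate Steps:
W(v) = v + v² (W(v) = v² + v = v + v²)
E(C) = 4 + C^(3/2)*(1 + C) (E(C) = 4 + (C*(1 + C))*√C = 4 + C^(3/2)*(1 + C))
-137 + 110*E(3) = -137 + 110*(4 + 3^(3/2)*(1 + 3)) = -137 + 110*(4 + (3*√3)*4) = -137 + 110*(4 + 12*√3) = -137 + (440 + 1320*√3) = 303 + 1320*√3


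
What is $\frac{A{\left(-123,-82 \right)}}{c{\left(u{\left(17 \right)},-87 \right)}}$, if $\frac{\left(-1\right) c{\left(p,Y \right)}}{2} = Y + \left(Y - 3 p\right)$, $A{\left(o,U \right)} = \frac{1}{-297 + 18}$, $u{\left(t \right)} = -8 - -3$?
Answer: $- \frac{1}{88722} \approx -1.1271 \cdot 10^{-5}$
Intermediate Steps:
$u{\left(t \right)} = -5$ ($u{\left(t \right)} = -8 + 3 = -5$)
$A{\left(o,U \right)} = - \frac{1}{279}$ ($A{\left(o,U \right)} = \frac{1}{-279} = - \frac{1}{279}$)
$c{\left(p,Y \right)} = - 4 Y + 6 p$ ($c{\left(p,Y \right)} = - 2 \left(Y + \left(Y - 3 p\right)\right) = - 2 \left(- 3 p + 2 Y\right) = - 4 Y + 6 p$)
$\frac{A{\left(-123,-82 \right)}}{c{\left(u{\left(17 \right)},-87 \right)}} = - \frac{1}{279 \left(\left(-4\right) \left(-87\right) + 6 \left(-5\right)\right)} = - \frac{1}{279 \left(348 - 30\right)} = - \frac{1}{279 \cdot 318} = \left(- \frac{1}{279}\right) \frac{1}{318} = - \frac{1}{88722}$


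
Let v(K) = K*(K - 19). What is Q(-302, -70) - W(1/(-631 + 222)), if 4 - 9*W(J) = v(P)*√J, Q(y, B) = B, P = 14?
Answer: -634/9 - 70*I*√409/3681 ≈ -70.444 - 0.38459*I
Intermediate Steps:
v(K) = K*(-19 + K)
W(J) = 4/9 + 70*√J/9 (W(J) = 4/9 - 14*(-19 + 14)*√J/9 = 4/9 - 14*(-5)*√J/9 = 4/9 - (-70)*√J/9 = 4/9 + 70*√J/9)
Q(-302, -70) - W(1/(-631 + 222)) = -70 - (4/9 + 70*√(1/(-631 + 222))/9) = -70 - (4/9 + 70*√(1/(-409))/9) = -70 - (4/9 + 70*√(-1/409)/9) = -70 - (4/9 + 70*(I*√409/409)/9) = -70 - (4/9 + 70*I*√409/3681) = -70 + (-4/9 - 70*I*√409/3681) = -634/9 - 70*I*√409/3681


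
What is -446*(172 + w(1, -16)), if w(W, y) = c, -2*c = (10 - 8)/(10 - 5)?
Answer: -383114/5 ≈ -76623.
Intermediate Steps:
c = -⅕ (c = -(10 - 8)/(2*(10 - 5)) = -1/5 = -½*⅖ = -⅕ ≈ -0.20000)
w(W, y) = -⅕
-446*(172 + w(1, -16)) = -446*(172 - ⅕) = -446*859/5 = -383114/5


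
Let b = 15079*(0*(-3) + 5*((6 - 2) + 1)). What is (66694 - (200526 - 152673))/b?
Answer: 18841/376975 ≈ 0.049979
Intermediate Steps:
b = 376975 (b = 15079*(0 + 5*(4 + 1)) = 15079*(0 + 5*5) = 15079*(0 + 25) = 15079*25 = 376975)
(66694 - (200526 - 152673))/b = (66694 - (200526 - 152673))/376975 = (66694 - 1*47853)*(1/376975) = (66694 - 47853)*(1/376975) = 18841*(1/376975) = 18841/376975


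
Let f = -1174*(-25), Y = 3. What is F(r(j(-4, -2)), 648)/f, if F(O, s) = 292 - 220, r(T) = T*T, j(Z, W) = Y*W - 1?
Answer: 36/14675 ≈ 0.0024532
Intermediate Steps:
j(Z, W) = -1 + 3*W (j(Z, W) = 3*W - 1 = -1 + 3*W)
r(T) = T**2
F(O, s) = 72
f = 29350
F(r(j(-4, -2)), 648)/f = 72/29350 = 72*(1/29350) = 36/14675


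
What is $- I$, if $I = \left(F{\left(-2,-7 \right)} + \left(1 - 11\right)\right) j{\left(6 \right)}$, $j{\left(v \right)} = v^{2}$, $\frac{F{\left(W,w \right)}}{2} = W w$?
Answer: $-648$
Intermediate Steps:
$F{\left(W,w \right)} = 2 W w$
$I = 648$ ($I = \left(2 \left(-2\right) \left(-7\right) + \left(1 - 11\right)\right) 6^{2} = \left(28 + \left(1 - 11\right)\right) 36 = \left(28 - 10\right) 36 = 18 \cdot 36 = 648$)
$- I = \left(-1\right) 648 = -648$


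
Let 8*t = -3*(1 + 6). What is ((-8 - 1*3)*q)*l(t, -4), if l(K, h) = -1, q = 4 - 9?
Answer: -55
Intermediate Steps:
q = -5
t = -21/8 (t = (-3*(1 + 6))/8 = (-3*7)/8 = (⅛)*(-21) = -21/8 ≈ -2.6250)
((-8 - 1*3)*q)*l(t, -4) = ((-8 - 1*3)*(-5))*(-1) = ((-8 - 3)*(-5))*(-1) = -11*(-5)*(-1) = 55*(-1) = -55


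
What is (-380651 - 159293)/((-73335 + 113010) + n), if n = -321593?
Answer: 269972/140959 ≈ 1.9153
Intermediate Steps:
(-380651 - 159293)/((-73335 + 113010) + n) = (-380651 - 159293)/((-73335 + 113010) - 321593) = -539944/(39675 - 321593) = -539944/(-281918) = -539944*(-1/281918) = 269972/140959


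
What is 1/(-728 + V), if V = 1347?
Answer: 1/619 ≈ 0.0016155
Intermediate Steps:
1/(-728 + V) = 1/(-728 + 1347) = 1/619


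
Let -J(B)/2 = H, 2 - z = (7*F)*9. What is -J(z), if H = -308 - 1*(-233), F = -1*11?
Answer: -150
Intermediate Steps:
F = -11
H = -75 (H = -308 + 233 = -75)
z = 695 (z = 2 - 7*(-11)*9 = 2 - (-77)*9 = 2 - 1*(-693) = 2 + 693 = 695)
J(B) = 150 (J(B) = -2*(-75) = 150)
-J(z) = -1*150 = -150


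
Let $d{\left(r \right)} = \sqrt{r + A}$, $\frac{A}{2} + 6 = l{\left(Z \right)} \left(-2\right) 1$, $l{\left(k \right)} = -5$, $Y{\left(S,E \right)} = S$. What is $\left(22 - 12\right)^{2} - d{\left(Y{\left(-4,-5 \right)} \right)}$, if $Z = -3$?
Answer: $98$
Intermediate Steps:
$A = 8$ ($A = -12 + 2 \left(-5\right) \left(-2\right) 1 = -12 + 2 \cdot 10 \cdot 1 = -12 + 2 \cdot 10 = -12 + 20 = 8$)
$d{\left(r \right)} = \sqrt{8 + r}$ ($d{\left(r \right)} = \sqrt{r + 8} = \sqrt{8 + r}$)
$\left(22 - 12\right)^{2} - d{\left(Y{\left(-4,-5 \right)} \right)} = \left(22 - 12\right)^{2} - \sqrt{8 - 4} = 10^{2} - \sqrt{4} = 100 - 2 = 98$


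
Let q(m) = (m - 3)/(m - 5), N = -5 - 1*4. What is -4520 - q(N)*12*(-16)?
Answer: -30488/7 ≈ -4355.4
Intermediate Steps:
N = -9 (N = -5 - 4 = -9)
q(m) = (-3 + m)/(-5 + m)
-4520 - q(N)*12*(-16) = -4520 - ((-3 - 9)/(-5 - 9))*12*(-16) = -4520 - (-12/(-14))*12*(-16) = -4520 - -1/14*(-12)*12*(-16) = -4520 - (6/7)*12*(-16) = -4520 - 72*(-16)/7 = -4520 - 1*(-1152/7) = -4520 + 1152/7 = -30488/7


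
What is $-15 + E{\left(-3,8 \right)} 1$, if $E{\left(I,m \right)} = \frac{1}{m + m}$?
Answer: $- \frac{239}{16} \approx -14.938$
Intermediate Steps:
$E{\left(I,m \right)} = \frac{1}{2 m}$
$-15 + E{\left(-3,8 \right)} 1 = -15 + \frac{1}{2 \cdot 8} \cdot 1 = -15 + \frac{1}{2} \cdot \frac{1}{8} \cdot 1 = -15 + \frac{1}{16} \cdot 1 = -15 + \frac{1}{16} = - \frac{239}{16}$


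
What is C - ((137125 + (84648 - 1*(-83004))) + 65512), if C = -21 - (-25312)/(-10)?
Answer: -1864206/5 ≈ -3.7284e+5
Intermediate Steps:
C = -12761/5 (C = -21 - (-25312)*(-1)/10 = -21 - 226*56/5 = -21 - 12656/5 = -12761/5 ≈ -2552.2)
C - ((137125 + (84648 - 1*(-83004))) + 65512) = -12761/5 - ((137125 + (84648 - 1*(-83004))) + 65512) = -12761/5 - ((137125 + (84648 + 83004)) + 65512) = -12761/5 - ((137125 + 167652) + 65512) = -12761/5 - (304777 + 65512) = -12761/5 - 1*370289 = -12761/5 - 370289 = -1864206/5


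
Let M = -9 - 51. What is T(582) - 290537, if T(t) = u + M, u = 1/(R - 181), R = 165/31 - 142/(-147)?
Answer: -231361712077/796160 ≈ -2.9060e+5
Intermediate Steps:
M = -60
R = 28657/4557 (R = 165*(1/31) - 142*(-1/147) = 165/31 + 142/147 = 28657/4557 ≈ 6.2886)
u = -4557/796160 (u = 1/(28657/4557 - 181) = 1/(-796160/4557) = -4557/796160 ≈ -0.0057237)
T(t) = -47774157/796160 (T(t) = -4557/796160 - 60 = -47774157/796160)
T(582) - 290537 = -47774157/796160 - 290537 = -231361712077/796160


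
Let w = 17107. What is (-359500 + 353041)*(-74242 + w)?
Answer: 369034965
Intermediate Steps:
(-359500 + 353041)*(-74242 + w) = (-359500 + 353041)*(-74242 + 17107) = -6459*(-57135) = 369034965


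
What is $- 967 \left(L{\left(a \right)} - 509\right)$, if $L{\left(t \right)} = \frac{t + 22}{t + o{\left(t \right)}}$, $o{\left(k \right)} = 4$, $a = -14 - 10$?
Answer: $\frac{4921063}{10} \approx 4.9211 \cdot 10^{5}$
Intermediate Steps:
$a = -24$
$L{\left(t \right)} = \frac{22 + t}{4 + t}$ ($L{\left(t \right)} = \frac{t + 22}{t + 4} = \frac{22 + t}{4 + t}$)
$- 967 \left(L{\left(a \right)} - 509\right) = - 967 \left(\frac{22 - 24}{4 - 24} - 509\right) = - 967 \left(\frac{1}{-20} \left(-2\right) - 509\right) = - 967 \left(\left(- \frac{1}{20}\right) \left(-2\right) - 509\right) = - 967 \left(\frac{1}{10} - 509\right) = \left(-967\right) \left(- \frac{5089}{10}\right) = \frac{4921063}{10}$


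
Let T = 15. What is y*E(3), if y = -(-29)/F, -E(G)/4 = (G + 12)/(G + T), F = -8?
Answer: 145/12 ≈ 12.083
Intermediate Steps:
E(G) = -4*(12 + G)/(15 + G) (E(G) = -4*(G + 12)/(G + 15) = -4*(12 + G)/(15 + G))
y = -29/8 (y = -(-29)/(-8) = -(-29)*(-1)/8 = -29*1/8 = -29/8 ≈ -3.6250)
y*E(3) = -29*(-12 - 1*3)/(2*(15 + 3)) = -29*(-12 - 3)/(2*18) = -29*(-15)/(2*18) = -29/8*(-10/3) = 145/12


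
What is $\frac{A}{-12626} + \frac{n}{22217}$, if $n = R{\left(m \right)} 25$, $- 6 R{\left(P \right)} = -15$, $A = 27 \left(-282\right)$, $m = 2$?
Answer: $\frac{169949363}{280511842} \approx 0.60585$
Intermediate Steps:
$A = -7614$
$R{\left(P \right)} = \frac{5}{2}$ ($R{\left(P \right)} = \left(- \frac{1}{6}\right) \left(-15\right) = \frac{5}{2}$)
$n = \frac{125}{2}$ ($n = \frac{5}{2} \cdot 25 = \frac{125}{2} \approx 62.5$)
$\frac{A}{-12626} + \frac{n}{22217} = - \frac{7614}{-12626} + \frac{125}{2 \cdot 22217} = \left(-7614\right) \left(- \frac{1}{12626}\right) + \frac{125}{2} \cdot \frac{1}{22217} = \frac{3807}{6313} + \frac{125}{44434} = \frac{169949363}{280511842}$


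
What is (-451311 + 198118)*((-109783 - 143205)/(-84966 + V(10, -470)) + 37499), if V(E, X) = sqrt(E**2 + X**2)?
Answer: -1008031267245850127/106161767 - 160136976710*sqrt(2210)/1804750039 ≈ -9.4952e+9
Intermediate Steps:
(-451311 + 198118)*((-109783 - 143205)/(-84966 + V(10, -470)) + 37499) = (-451311 + 198118)*((-109783 - 143205)/(-84966 + sqrt(10**2 + (-470)**2)) + 37499) = -253193*(-252988/(-84966 + sqrt(100 + 220900)) + 37499) = -253193*(-252988/(-84966 + sqrt(221000)) + 37499) = -253193*(-252988/(-84966 + 10*sqrt(2210)) + 37499) = -253193*(37499 - 252988/(-84966 + 10*sqrt(2210))) = -9494484307 + 64054790684/(-84966 + 10*sqrt(2210))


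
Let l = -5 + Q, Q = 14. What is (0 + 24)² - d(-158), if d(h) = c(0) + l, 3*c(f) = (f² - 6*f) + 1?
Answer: 1700/3 ≈ 566.67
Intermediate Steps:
l = 9 (l = -5 + 14 = 9)
c(f) = ⅓ - 2*f + f²/3 (c(f) = ((f² - 6*f) + 1)/3 = (1 + f² - 6*f)/3 = ⅓ - 2*f + f²/3)
d(h) = 28/3 (d(h) = (⅓ - 2*0 + (⅓)*0²) + 9 = (⅓ + 0 + (⅓)*0) + 9 = (⅓ + 0 + 0) + 9 = ⅓ + 9 = 28/3)
(0 + 24)² - d(-158) = (0 + 24)² - 1*28/3 = 24² - 28/3 = 576 - 28/3 = 1700/3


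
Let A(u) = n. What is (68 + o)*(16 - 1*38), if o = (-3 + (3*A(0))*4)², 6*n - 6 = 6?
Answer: -11198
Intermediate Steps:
n = 2 (n = 1 + (⅙)*6 = 1 + 1 = 2)
A(u) = 2
o = 441 (o = (-3 + (3*2)*4)² = (-3 + 6*4)² = (-3 + 24)² = 21² = 441)
(68 + o)*(16 - 1*38) = (68 + 441)*(16 - 1*38) = 509*(16 - 38) = 509*(-22) = -11198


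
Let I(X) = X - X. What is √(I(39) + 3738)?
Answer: √3738 ≈ 61.139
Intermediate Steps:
I(X) = 0
√(I(39) + 3738) = √(0 + 3738) = √3738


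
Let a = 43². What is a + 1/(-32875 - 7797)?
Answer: 75202527/40672 ≈ 1849.0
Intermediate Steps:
a = 1849
a + 1/(-32875 - 7797) = 1849 + 1/(-32875 - 7797) = 1849 + 1/(-40672) = 1849 - 1/40672 = 75202527/40672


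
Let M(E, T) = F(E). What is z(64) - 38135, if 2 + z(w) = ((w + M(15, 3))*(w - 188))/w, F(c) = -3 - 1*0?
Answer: -612083/16 ≈ -38255.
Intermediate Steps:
F(c) = -3 (F(c) = -3 + 0 = -3)
M(E, T) = -3
z(w) = -2 + (-188 + w)*(-3 + w)/w (z(w) = -2 + ((w - 3)*(w - 188))/w = -2 + ((-3 + w)*(-188 + w))/w = -2 + ((-188 + w)*(-3 + w))/w = -2 + (-188 + w)*(-3 + w)/w)
z(64) - 38135 = (-193 + 64 + 564/64) - 38135 = (-193 + 64 + 564*(1/64)) - 38135 = (-193 + 64 + 141/16) - 38135 = -1923/16 - 38135 = -612083/16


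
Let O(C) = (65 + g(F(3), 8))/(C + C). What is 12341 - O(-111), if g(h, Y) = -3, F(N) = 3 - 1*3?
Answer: 1369882/111 ≈ 12341.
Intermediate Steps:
F(N) = 0 (F(N) = 3 - 3 = 0)
O(C) = 31/C (O(C) = (65 - 3)/(C + C) = 62/((2*C)) = 62*(1/(2*C)) = 31/C)
12341 - O(-111) = 12341 - 31/(-111) = 12341 - 31*(-1)/111 = 12341 - 1*(-31/111) = 12341 + 31/111 = 1369882/111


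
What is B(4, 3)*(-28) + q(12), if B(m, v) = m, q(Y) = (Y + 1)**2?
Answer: 57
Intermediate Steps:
q(Y) = (1 + Y)**2
B(4, 3)*(-28) + q(12) = 4*(-28) + (1 + 12)**2 = -112 + 13**2 = -112 + 169 = 57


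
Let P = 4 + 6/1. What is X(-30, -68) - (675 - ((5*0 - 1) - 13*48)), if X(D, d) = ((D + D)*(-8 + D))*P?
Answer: 21500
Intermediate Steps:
P = 10 (P = 4 + 6*1 = 4 + 6 = 10)
X(D, d) = 20*D*(-8 + D) (X(D, d) = ((D + D)*(-8 + D))*10 = ((2*D)*(-8 + D))*10 = (2*D*(-8 + D))*10 = 20*D*(-8 + D))
X(-30, -68) - (675 - ((5*0 - 1) - 13*48)) = 20*(-30)*(-8 - 30) - (675 - ((5*0 - 1) - 13*48)) = 20*(-30)*(-38) - (675 - ((0 - 1) - 624)) = 22800 - (675 - (-1 - 624)) = 22800 - (675 - 1*(-625)) = 22800 - (675 + 625) = 22800 - 1*1300 = 22800 - 1300 = 21500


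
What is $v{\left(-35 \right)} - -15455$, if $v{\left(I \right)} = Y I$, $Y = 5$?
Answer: $15280$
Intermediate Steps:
$v{\left(I \right)} = 5 I$
$v{\left(-35 \right)} - -15455 = 5 \left(-35\right) - -15455 = -175 + 15455 = 15280$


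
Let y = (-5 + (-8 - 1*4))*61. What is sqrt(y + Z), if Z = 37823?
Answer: sqrt(36786) ≈ 191.80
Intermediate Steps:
y = -1037 (y = (-5 + (-8 - 4))*61 = (-5 - 12)*61 = -17*61 = -1037)
sqrt(y + Z) = sqrt(-1037 + 37823) = sqrt(36786)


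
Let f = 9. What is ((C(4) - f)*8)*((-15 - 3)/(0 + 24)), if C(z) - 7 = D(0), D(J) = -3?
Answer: 30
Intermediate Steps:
C(z) = 4 (C(z) = 7 - 3 = 4)
((C(4) - f)*8)*((-15 - 3)/(0 + 24)) = ((4 - 1*9)*8)*((-15 - 3)/(0 + 24)) = ((4 - 9)*8)*(-18/24) = (-5*8)*(-18*1/24) = -40*(-3/4) = 30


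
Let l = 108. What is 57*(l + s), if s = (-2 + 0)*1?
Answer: 6042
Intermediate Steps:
s = -2 (s = -2*1 = -2)
57*(l + s) = 57*(108 - 2) = 57*106 = 6042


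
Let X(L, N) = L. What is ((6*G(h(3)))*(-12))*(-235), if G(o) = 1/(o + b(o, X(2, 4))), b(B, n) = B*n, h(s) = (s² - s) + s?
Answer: 1880/3 ≈ 626.67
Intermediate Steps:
h(s) = s²
G(o) = 1/(3*o) (G(o) = 1/(o + o*2) = 1/(o + 2*o) = 1/(3*o))
((6*G(h(3)))*(-12))*(-235) = ((6*(1/(3*(3²))))*(-12))*(-235) = ((6*((⅓)/9))*(-12))*(-235) = ((6*((⅓)*(⅑)))*(-12))*(-235) = ((6*(1/27))*(-12))*(-235) = ((2/9)*(-12))*(-235) = -8/3*(-235) = 1880/3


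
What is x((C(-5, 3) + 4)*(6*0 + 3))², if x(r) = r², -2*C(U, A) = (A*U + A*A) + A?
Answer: 1185921/16 ≈ 74120.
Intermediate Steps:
C(U, A) = -A/2 - A²/2 - A*U/2 (C(U, A) = -((A*U + A*A) + A)/2 = -((A*U + A²) + A)/2 = -((A² + A*U) + A)/2 = -(A + A² + A*U)/2 = -A/2 - A²/2 - A*U/2)
x((C(-5, 3) + 4)*(6*0 + 3))² = (((-½*3*(1 + 3 - 5) + 4)*(6*0 + 3))²)² = (((-½*3*(-1) + 4)*(0 + 3))²)² = (((3/2 + 4)*3)²)² = (((11/2)*3)²)² = ((33/2)²)² = (1089/4)² = 1185921/16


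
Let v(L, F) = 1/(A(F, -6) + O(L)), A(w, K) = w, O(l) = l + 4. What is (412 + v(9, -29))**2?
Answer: 43441281/256 ≈ 1.6969e+5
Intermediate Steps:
O(l) = 4 + l
v(L, F) = 1/(4 + F + L) (v(L, F) = 1/(F + (4 + L)) = 1/(4 + F + L))
(412 + v(9, -29))**2 = (412 + 1/(4 - 29 + 9))**2 = (412 + 1/(-16))**2 = (412 - 1/16)**2 = (6591/16)**2 = 43441281/256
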